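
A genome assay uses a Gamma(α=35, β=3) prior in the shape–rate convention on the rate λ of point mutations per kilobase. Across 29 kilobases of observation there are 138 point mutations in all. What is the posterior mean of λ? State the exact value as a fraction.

Total count 138 over total exposure 29 kilobases.
Conjugate update: add total count to the shape and total exposure to the rate, giving Gamma(173, 32).
Posterior mean = α'/β' = 173/32.

173/32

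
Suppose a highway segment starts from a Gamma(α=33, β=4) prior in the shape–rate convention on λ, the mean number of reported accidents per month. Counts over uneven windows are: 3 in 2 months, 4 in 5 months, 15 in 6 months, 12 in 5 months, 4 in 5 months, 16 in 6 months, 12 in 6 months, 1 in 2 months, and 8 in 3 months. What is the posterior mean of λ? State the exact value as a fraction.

Total count: 3 + 4 + 15 + 12 + 4 + 16 + 12 + 1 + 8 = 75.
Total exposure: 2 + 5 + 6 + 5 + 5 + 6 + 6 + 2 + 3 = 40 months.
Conjugate update: add total count to the shape and total exposure to the rate, giving Gamma(108, 44).
Posterior mean = α'/β' = 108/44 = 27/11.

27/11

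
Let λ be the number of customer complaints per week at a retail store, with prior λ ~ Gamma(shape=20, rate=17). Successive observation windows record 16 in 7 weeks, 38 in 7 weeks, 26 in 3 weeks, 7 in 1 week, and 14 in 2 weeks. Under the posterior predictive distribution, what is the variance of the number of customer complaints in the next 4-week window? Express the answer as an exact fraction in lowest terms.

19844/1369

Total count: 16 + 38 + 26 + 7 + 14 = 101.
Total exposure: 7 + 7 + 3 + 1 + 2 = 20 weeks.
Gamma(α, β) with Poisson data over total exposure Σt gives posterior Gamma(α+Σx, β+Σt) = Gamma(121, 37).
The posterior predictive for a window of length T is Negative Binomial with variance T·α'·(β'+T)/β'² = 4·121·41/1369 = 19844/1369.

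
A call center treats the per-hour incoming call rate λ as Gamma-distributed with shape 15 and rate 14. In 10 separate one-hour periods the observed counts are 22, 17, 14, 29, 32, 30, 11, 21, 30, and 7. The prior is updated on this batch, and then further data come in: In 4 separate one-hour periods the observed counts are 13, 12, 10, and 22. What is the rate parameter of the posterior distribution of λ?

28

Total count: 22 + 17 + 14 + 29 + 32 + 30 + 11 + 21 + 30 + 7 = 213.
Total exposure: 10 hours.
After the first batch: Gamma(15 + 213, 14 + 10) = Gamma(228, 24).
Total count: 13 + 12 + 10 + 22 = 57.
Total exposure: 4 hours.
After the second batch: Gamma(228 + 57, 24 + 4) = Gamma(285, 28).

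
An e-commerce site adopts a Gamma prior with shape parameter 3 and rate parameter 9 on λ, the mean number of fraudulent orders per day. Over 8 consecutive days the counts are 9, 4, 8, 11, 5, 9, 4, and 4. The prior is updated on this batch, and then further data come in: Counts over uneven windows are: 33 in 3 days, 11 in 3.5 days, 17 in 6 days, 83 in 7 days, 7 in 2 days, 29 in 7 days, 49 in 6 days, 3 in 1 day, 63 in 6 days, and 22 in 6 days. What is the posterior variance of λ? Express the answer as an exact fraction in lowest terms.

Total count: 9 + 4 + 8 + 11 + 5 + 9 + 4 + 4 = 54.
Total exposure: 8 days.
After the first batch: Gamma(3 + 54, 9 + 8) = Gamma(57, 17).
Total count: 33 + 11 + 17 + 83 + 7 + 29 + 49 + 3 + 63 + 22 = 317.
Total exposure: 3 + 3.5 + 6 + 7 + 2 + 7 + 6 + 1 + 6 + 6 = 47.5 days.
After the second batch: Gamma(57 + 317, 17 + 47.5) = Gamma(374, 129/2).
Posterior variance = α'/β'² = 374/(16641/4) = 1496/16641.

1496/16641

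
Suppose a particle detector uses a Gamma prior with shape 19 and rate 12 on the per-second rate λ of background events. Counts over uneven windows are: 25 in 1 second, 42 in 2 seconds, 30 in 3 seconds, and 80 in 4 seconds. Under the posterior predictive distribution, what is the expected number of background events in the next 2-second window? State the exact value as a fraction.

196/11

Total count: 25 + 42 + 30 + 80 = 177.
Total exposure: 1 + 2 + 3 + 4 = 10 seconds.
Conjugate update: add total count to the shape and total exposure to the rate, giving Gamma(196, 22).
Predictive mean over a 2-second window = T·E[λ|data] = 2·196/22 = 196/11.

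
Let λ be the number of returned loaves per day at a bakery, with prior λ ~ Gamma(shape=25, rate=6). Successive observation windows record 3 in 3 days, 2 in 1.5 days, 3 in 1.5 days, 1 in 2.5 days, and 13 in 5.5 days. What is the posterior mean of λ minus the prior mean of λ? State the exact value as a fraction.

Total count: 3 + 2 + 3 + 1 + 13 = 22.
Total exposure: 3 + 1.5 + 1.5 + 2.5 + 5.5 = 14 days.
Posterior: α' = 25 + 22 = 47, β' = 6 + 14 = 20.
Posterior mean = 47/20 = 47/20; prior mean = 25/6 = 25/6. Difference = 47/20 − 25/6 = -109/60.

-109/60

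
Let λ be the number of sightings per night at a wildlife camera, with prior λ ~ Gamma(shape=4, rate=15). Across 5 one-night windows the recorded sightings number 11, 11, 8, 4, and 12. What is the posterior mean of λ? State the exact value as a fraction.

5/2

Total count: 11 + 11 + 8 + 4 + 12 = 46.
Total exposure: 5 nights.
Posterior: α' = 4 + 46 = 50, β' = 15 + 5 = 20.
Posterior mean = α'/β' = 50/20 = 5/2.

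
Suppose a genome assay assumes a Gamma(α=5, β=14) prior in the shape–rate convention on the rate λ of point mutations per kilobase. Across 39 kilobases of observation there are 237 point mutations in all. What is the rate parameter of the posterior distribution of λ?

53

Total count 237 over total exposure 39 kilobases.
Posterior: α' = 5 + 237 = 242, β' = 14 + 39 = 53.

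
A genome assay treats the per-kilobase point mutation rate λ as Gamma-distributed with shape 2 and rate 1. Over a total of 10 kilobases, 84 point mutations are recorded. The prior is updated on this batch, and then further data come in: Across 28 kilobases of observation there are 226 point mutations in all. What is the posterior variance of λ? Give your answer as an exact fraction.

8/39

Total count 84 over total exposure 10 kilobases.
After the first batch: Gamma(2 + 84, 1 + 10) = Gamma(86, 11).
Total count 226 over total exposure 28 kilobases.
After the second batch: Gamma(86 + 226, 11 + 28) = Gamma(312, 39).
Posterior variance = α'/β'² = 312/1521 = 8/39.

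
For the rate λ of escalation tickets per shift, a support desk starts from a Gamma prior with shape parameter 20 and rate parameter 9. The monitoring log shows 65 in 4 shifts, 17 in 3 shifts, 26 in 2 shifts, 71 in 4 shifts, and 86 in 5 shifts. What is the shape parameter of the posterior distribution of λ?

285

Total count: 65 + 17 + 26 + 71 + 86 = 265.
Total exposure: 4 + 3 + 2 + 4 + 5 = 18 shifts.
Gamma(α, β) with Poisson data over total exposure Σt gives posterior Gamma(α+Σx, β+Σt) = Gamma(285, 27).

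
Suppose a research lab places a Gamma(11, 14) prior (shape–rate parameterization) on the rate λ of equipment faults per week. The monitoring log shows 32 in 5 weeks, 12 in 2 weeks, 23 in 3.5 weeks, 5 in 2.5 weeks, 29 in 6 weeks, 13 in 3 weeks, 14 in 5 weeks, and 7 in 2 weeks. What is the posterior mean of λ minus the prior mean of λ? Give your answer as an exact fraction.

1571/602

Total count: 32 + 12 + 23 + 5 + 29 + 13 + 14 + 7 = 135.
Total exposure: 5 + 2 + 3.5 + 2.5 + 6 + 3 + 5 + 2 = 29 weeks.
By Gamma–Poisson conjugacy, the posterior is Gamma(α + Σx, β + Σt) = Gamma(11 + 135, 14 + 29) = Gamma(146, 43).
Posterior mean = 146/43 = 146/43; prior mean = 11/14 = 11/14. Difference = 146/43 − 11/14 = 1571/602.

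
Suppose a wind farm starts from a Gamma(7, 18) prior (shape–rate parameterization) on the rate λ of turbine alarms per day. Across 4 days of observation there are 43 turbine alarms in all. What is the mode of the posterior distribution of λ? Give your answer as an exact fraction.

49/22

Total count 43 over total exposure 4 days.
The Gamma prior is conjugate for the Poisson rate, so λ | data ~ Gamma(7+43, 18+4) = Gamma(50, 22).
Posterior mode = (α'−1)/β' = 49/22.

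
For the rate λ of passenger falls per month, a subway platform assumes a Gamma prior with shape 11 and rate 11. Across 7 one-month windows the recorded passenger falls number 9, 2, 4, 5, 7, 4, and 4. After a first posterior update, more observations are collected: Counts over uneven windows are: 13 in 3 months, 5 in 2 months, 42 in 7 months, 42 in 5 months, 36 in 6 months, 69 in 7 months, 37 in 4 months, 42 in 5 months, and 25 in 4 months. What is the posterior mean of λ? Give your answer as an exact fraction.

357/61

Total count: 9 + 2 + 4 + 5 + 7 + 4 + 4 = 35.
Total exposure: 7 months.
After the first batch: Gamma(11 + 35, 11 + 7) = Gamma(46, 18).
Total count: 13 + 5 + 42 + 42 + 36 + 69 + 37 + 42 + 25 = 311.
Total exposure: 3 + 2 + 7 + 5 + 6 + 7 + 4 + 5 + 4 = 43 months.
After the second batch: Gamma(46 + 311, 18 + 43) = Gamma(357, 61).
Posterior mean = α'/β' = 357/61.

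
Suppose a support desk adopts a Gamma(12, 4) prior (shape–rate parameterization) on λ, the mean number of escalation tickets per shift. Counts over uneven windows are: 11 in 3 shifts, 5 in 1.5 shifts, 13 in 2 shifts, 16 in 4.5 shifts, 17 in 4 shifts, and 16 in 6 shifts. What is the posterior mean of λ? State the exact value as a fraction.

18/5

Total count: 11 + 5 + 13 + 16 + 17 + 16 = 78.
Total exposure: 3 + 1.5 + 2 + 4.5 + 4 + 6 = 21 shifts.
Posterior: α' = 12 + 78 = 90, β' = 4 + 21 = 25.
Posterior mean = α'/β' = 90/25 = 18/5.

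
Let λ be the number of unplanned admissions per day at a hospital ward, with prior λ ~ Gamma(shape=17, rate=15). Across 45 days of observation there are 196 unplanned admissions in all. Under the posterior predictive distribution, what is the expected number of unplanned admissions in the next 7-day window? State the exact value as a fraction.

497/20

Total count 196 over total exposure 45 days.
Gamma(α, β) with Poisson data over total exposure Σt gives posterior Gamma(α+Σx, β+Σt) = Gamma(213, 60).
Predictive mean over a 7-day window = T·E[λ|data] = 7·213/60 = 497/20.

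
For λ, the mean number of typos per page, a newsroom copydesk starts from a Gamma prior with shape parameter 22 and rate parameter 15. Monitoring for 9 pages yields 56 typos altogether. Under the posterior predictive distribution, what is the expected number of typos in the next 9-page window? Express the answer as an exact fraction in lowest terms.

Total count 56 over total exposure 9 pages.
By Gamma–Poisson conjugacy, the posterior is Gamma(α + Σx, β + Σt) = Gamma(22 + 56, 15 + 9) = Gamma(78, 24).
Predictive mean over a 9-page window = T·E[λ|data] = 9·78/24 = 117/4.

117/4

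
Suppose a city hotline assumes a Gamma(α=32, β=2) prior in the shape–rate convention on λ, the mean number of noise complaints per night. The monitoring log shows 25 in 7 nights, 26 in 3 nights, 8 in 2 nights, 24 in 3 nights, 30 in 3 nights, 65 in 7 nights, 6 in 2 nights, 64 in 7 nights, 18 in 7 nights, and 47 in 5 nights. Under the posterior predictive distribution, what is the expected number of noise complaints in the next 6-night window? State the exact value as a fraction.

345/8

Total count: 25 + 26 + 8 + 24 + 30 + 65 + 6 + 64 + 18 + 47 = 313.
Total exposure: 7 + 3 + 2 + 3 + 3 + 7 + 2 + 7 + 7 + 5 = 46 nights.
The Gamma prior is conjugate for the Poisson rate, so λ | data ~ Gamma(32+313, 2+46) = Gamma(345, 48).
Predictive mean over a 6-night window = T·E[λ|data] = 6·345/48 = 345/8.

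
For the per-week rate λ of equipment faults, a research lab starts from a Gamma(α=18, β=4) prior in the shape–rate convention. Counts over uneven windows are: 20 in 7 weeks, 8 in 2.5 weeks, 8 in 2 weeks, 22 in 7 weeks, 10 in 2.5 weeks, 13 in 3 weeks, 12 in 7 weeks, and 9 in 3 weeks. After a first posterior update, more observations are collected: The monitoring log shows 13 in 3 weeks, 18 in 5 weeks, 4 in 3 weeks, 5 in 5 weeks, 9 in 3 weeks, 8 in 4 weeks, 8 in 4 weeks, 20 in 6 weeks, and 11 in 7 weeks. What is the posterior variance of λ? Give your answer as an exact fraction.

6/169

Total count: 20 + 8 + 8 + 22 + 10 + 13 + 12 + 9 = 102.
Total exposure: 7 + 2.5 + 2 + 7 + 2.5 + 3 + 7 + 3 = 34 weeks.
After the first batch: Gamma(18 + 102, 4 + 34) = Gamma(120, 38).
Total count: 13 + 18 + 4 + 5 + 9 + 8 + 8 + 20 + 11 = 96.
Total exposure: 3 + 5 + 3 + 5 + 3 + 4 + 4 + 6 + 7 = 40 weeks.
After the second batch: Gamma(120 + 96, 38 + 40) = Gamma(216, 78).
Posterior variance = α'/β'² = 216/6084 = 6/169.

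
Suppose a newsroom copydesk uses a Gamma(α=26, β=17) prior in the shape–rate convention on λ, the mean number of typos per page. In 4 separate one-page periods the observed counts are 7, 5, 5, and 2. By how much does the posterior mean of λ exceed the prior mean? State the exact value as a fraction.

Total count: 7 + 5 + 5 + 2 = 19.
Total exposure: 4 pages.
Conjugate update: add total count to the shape and total exposure to the rate, giving Gamma(45, 21).
Posterior mean = 45/21 = 15/7; prior mean = 26/17 = 26/17. Difference = 15/7 − 26/17 = 73/119.

73/119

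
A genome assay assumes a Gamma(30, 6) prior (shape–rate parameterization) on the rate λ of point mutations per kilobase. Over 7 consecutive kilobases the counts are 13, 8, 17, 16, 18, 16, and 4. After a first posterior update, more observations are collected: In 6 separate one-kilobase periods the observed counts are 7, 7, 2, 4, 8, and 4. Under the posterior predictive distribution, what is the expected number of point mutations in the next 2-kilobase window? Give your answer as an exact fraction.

Total count: 13 + 8 + 17 + 16 + 18 + 16 + 4 = 92.
Total exposure: 7 kilobases.
After the first batch: Gamma(30 + 92, 6 + 7) = Gamma(122, 13).
Total count: 7 + 7 + 2 + 4 + 8 + 4 = 32.
Total exposure: 6 kilobases.
After the second batch: Gamma(122 + 32, 13 + 6) = Gamma(154, 19).
Predictive mean over a 2-kilobase window = T·E[λ|data] = 2·154/19 = 308/19.

308/19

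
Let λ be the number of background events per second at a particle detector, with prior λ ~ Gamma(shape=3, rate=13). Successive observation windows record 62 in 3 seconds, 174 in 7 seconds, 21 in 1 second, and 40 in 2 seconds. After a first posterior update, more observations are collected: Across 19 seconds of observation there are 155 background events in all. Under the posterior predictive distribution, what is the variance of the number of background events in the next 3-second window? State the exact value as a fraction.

Total count: 62 + 174 + 21 + 40 = 297.
Total exposure: 3 + 7 + 1 + 2 = 13 seconds.
After the first batch: Gamma(3 + 297, 13 + 13) = Gamma(300, 26).
Total count 155 over total exposure 19 seconds.
After the second batch: Gamma(300 + 155, 26 + 19) = Gamma(455, 45).
The posterior predictive for a window of length T is Negative Binomial with variance T·α'·(β'+T)/β'² = 3·455·48/2025 = 1456/45.

1456/45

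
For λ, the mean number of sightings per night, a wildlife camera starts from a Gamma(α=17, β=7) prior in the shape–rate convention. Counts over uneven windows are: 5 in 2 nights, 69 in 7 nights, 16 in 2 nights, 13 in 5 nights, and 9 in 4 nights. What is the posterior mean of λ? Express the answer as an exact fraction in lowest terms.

Total count: 5 + 69 + 16 + 13 + 9 = 112.
Total exposure: 2 + 7 + 2 + 5 + 4 = 20 nights.
Conjugate update: add total count to the shape and total exposure to the rate, giving Gamma(129, 27).
Posterior mean = α'/β' = 129/27 = 43/9.

43/9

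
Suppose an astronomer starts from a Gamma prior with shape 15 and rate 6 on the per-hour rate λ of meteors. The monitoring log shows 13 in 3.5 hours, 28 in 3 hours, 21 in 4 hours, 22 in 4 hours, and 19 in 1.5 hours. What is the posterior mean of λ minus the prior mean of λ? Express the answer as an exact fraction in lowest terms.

Total count: 13 + 28 + 21 + 22 + 19 = 103.
Total exposure: 3.5 + 3 + 4 + 4 + 1.5 = 16 hours.
Posterior: α' = 15 + 103 = 118, β' = 6 + 16 = 22.
Posterior mean = 118/22 = 59/11; prior mean = 15/6 = 5/2. Difference = 59/11 − 5/2 = 63/22.

63/22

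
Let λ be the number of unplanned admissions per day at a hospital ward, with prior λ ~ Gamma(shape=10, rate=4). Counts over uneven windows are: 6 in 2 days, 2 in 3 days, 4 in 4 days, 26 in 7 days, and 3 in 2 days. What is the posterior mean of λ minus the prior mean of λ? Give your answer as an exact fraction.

-2/11

Total count: 6 + 2 + 4 + 26 + 3 = 41.
Total exposure: 2 + 3 + 4 + 7 + 2 = 18 days.
Posterior: α' = 10 + 41 = 51, β' = 4 + 18 = 22.
Posterior mean = 51/22 = 51/22; prior mean = 10/4 = 5/2. Difference = 51/22 − 5/2 = -2/11.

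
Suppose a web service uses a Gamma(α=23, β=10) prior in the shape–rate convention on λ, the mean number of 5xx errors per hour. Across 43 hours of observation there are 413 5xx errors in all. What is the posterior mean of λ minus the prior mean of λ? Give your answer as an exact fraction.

Total count 413 over total exposure 43 hours.
Conjugate update: add total count to the shape and total exposure to the rate, giving Gamma(436, 53).
Posterior mean = 436/53 = 436/53; prior mean = 23/10 = 23/10. Difference = 436/53 − 23/10 = 3141/530.

3141/530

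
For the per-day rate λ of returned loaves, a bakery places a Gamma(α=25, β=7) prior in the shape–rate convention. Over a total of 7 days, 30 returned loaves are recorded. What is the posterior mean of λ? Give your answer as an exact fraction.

Total count 30 over total exposure 7 days.
Gamma(α, β) with Poisson data over total exposure Σt gives posterior Gamma(α+Σx, β+Σt) = Gamma(55, 14).
Posterior mean = α'/β' = 55/14.

55/14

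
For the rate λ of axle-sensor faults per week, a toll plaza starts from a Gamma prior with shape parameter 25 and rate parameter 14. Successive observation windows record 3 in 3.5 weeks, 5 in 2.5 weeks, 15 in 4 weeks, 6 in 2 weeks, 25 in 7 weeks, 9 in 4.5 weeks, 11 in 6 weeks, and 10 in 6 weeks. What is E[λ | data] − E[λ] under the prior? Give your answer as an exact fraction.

577/1386

Total count: 3 + 5 + 15 + 6 + 25 + 9 + 11 + 10 = 84.
Total exposure: 3.5 + 2.5 + 4 + 2 + 7 + 4.5 + 6 + 6 = 35.5 weeks.
Conjugate update: add total count to the shape and total exposure to the rate, giving Gamma(109, 99/2).
Posterior mean = 109/(99/2) = 218/99; prior mean = 25/14 = 25/14. Difference = 218/99 − 25/14 = 577/1386.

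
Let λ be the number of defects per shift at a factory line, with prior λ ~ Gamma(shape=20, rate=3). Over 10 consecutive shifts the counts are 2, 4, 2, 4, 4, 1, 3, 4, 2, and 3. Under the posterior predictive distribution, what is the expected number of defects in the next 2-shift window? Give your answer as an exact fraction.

98/13

Total count: 2 + 4 + 2 + 4 + 4 + 1 + 3 + 4 + 2 + 3 = 29.
Total exposure: 10 shifts.
Gamma(α, β) with Poisson data over total exposure Σt gives posterior Gamma(α+Σx, β+Σt) = Gamma(49, 13).
Predictive mean over a 2-shift window = T·E[λ|data] = 2·49/13 = 98/13.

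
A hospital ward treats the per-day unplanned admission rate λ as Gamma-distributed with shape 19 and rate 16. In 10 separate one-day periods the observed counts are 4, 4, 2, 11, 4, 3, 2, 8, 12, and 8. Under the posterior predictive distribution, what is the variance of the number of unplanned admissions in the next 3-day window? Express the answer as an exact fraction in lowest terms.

Total count: 4 + 4 + 2 + 11 + 4 + 3 + 2 + 8 + 12 + 8 = 58.
Total exposure: 10 days.
Conjugate update: add total count to the shape and total exposure to the rate, giving Gamma(77, 26).
The posterior predictive for a window of length T is Negative Binomial with variance T·α'·(β'+T)/β'² = 3·77·29/676 = 6699/676.

6699/676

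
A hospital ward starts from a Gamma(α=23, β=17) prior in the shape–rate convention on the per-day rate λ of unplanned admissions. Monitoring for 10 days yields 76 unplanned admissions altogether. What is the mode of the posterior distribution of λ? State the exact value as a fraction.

98/27

Total count 76 over total exposure 10 days.
Conjugate update: add total count to the shape and total exposure to the rate, giving Gamma(99, 27).
Posterior mode = (α'−1)/β' = 98/27.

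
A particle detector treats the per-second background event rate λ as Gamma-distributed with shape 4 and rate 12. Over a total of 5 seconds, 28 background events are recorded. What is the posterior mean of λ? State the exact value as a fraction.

32/17

Total count 28 over total exposure 5 seconds.
Gamma(α, β) with Poisson data over total exposure Σt gives posterior Gamma(α+Σx, β+Σt) = Gamma(32, 17).
Posterior mean = α'/β' = 32/17.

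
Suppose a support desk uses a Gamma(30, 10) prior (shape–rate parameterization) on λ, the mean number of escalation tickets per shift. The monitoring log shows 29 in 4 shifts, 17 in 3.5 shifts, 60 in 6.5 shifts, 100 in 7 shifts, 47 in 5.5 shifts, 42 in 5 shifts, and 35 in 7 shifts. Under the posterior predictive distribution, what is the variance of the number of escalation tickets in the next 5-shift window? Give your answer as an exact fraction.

385200/9409

Total count: 29 + 17 + 60 + 100 + 47 + 42 + 35 = 330.
Total exposure: 4 + 3.5 + 6.5 + 7 + 5.5 + 5 + 7 = 38.5 shifts.
The Gamma prior is conjugate for the Poisson rate, so λ | data ~ Gamma(30+330, 10+38.5) = Gamma(360, 97/2).
The posterior predictive for a window of length T is Negative Binomial with variance T·α'·(β'+T)/β'² = 5·360·(107/2)/(9409/4) = 385200/9409.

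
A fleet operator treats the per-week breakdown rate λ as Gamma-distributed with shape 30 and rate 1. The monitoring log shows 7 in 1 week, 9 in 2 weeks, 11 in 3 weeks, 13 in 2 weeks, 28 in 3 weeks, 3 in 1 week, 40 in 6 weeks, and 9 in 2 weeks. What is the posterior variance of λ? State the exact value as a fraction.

50/147

Total count: 7 + 9 + 11 + 13 + 28 + 3 + 40 + 9 = 120.
Total exposure: 1 + 2 + 3 + 2 + 3 + 1 + 6 + 2 = 20 weeks.
Gamma(α, β) with Poisson data over total exposure Σt gives posterior Gamma(α+Σx, β+Σt) = Gamma(150, 21).
Posterior variance = α'/β'² = 150/441 = 50/147.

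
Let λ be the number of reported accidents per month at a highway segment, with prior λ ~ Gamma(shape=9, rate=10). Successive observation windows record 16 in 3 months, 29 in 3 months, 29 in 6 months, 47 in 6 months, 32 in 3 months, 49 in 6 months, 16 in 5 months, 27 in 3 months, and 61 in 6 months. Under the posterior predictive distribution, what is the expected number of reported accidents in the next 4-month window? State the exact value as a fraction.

Total count: 16 + 29 + 29 + 47 + 32 + 49 + 16 + 27 + 61 = 306.
Total exposure: 3 + 3 + 6 + 6 + 3 + 6 + 5 + 3 + 6 = 41 months.
Posterior: α' = 9 + 306 = 315, β' = 10 + 41 = 51.
Predictive mean over a 4-month window = T·E[λ|data] = 4·315/51 = 420/17.

420/17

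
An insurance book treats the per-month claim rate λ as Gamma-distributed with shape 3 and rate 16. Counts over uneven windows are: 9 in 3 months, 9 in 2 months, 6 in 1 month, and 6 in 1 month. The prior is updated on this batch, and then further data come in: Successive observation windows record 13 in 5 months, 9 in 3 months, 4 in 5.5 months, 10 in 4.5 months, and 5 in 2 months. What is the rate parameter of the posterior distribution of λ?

43

Total count: 9 + 9 + 6 + 6 = 30.
Total exposure: 3 + 2 + 1 + 1 = 7 months.
After the first batch: Gamma(3 + 30, 16 + 7) = Gamma(33, 23).
Total count: 13 + 9 + 4 + 10 + 5 = 41.
Total exposure: 5 + 3 + 5.5 + 4.5 + 2 = 20 months.
After the second batch: Gamma(33 + 41, 23 + 20) = Gamma(74, 43).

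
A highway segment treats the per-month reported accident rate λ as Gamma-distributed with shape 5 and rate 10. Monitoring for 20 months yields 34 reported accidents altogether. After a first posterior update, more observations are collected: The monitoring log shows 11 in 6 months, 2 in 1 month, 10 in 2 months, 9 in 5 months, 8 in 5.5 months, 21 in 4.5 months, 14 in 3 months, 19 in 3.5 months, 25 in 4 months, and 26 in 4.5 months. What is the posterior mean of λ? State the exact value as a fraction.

8/3

Total count 34 over total exposure 20 months.
After the first batch: Gamma(5 + 34, 10 + 20) = Gamma(39, 30).
Total count: 11 + 2 + 10 + 9 + 8 + 21 + 14 + 19 + 25 + 26 = 145.
Total exposure: 6 + 1 + 2 + 5 + 5.5 + 4.5 + 3 + 3.5 + 4 + 4.5 = 39 months.
After the second batch: Gamma(39 + 145, 30 + 39) = Gamma(184, 69).
Posterior mean = α'/β' = 184/69 = 8/3.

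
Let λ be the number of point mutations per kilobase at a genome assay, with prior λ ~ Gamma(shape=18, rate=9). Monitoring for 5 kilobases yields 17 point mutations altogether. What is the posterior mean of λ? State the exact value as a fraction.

Total count 17 over total exposure 5 kilobases.
Posterior: α' = 18 + 17 = 35, β' = 9 + 5 = 14.
Posterior mean = α'/β' = 35/14 = 5/2.

5/2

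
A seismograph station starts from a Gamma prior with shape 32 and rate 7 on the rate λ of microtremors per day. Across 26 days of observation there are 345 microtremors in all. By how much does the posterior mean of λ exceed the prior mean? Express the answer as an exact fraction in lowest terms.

Total count 345 over total exposure 26 days.
By Gamma–Poisson conjugacy, the posterior is Gamma(α + Σx, β + Σt) = Gamma(32 + 345, 7 + 26) = Gamma(377, 33).
Posterior mean = 377/33 = 377/33; prior mean = 32/7 = 32/7. Difference = 377/33 − 32/7 = 1583/231.

1583/231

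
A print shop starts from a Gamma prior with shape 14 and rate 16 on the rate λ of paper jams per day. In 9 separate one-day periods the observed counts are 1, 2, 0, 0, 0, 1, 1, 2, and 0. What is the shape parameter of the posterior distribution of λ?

21

Total count: 1 + 2 + 0 + 0 + 0 + 1 + 1 + 2 + 0 = 7.
Total exposure: 9 days.
Conjugate update: add total count to the shape and total exposure to the rate, giving Gamma(21, 25).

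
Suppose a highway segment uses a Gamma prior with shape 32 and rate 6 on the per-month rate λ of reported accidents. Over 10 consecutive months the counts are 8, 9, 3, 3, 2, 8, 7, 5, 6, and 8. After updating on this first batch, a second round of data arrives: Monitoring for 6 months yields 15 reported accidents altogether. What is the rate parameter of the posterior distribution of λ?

Total count: 8 + 9 + 3 + 3 + 2 + 8 + 7 + 5 + 6 + 8 = 59.
Total exposure: 10 months.
After the first batch: Gamma(32 + 59, 6 + 10) = Gamma(91, 16).
Total count 15 over total exposure 6 months.
After the second batch: Gamma(91 + 15, 16 + 6) = Gamma(106, 22).

22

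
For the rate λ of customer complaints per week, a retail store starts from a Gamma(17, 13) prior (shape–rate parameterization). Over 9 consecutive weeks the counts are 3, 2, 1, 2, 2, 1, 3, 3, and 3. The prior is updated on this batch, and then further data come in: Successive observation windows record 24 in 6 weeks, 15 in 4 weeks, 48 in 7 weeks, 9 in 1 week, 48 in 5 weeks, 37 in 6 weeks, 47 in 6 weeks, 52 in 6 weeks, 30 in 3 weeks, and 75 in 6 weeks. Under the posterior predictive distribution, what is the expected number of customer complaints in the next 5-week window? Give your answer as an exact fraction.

1055/36

Total count: 3 + 2 + 1 + 2 + 2 + 1 + 3 + 3 + 3 = 20.
Total exposure: 9 weeks.
After the first batch: Gamma(17 + 20, 13 + 9) = Gamma(37, 22).
Total count: 24 + 15 + 48 + 9 + 48 + 37 + 47 + 52 + 30 + 75 = 385.
Total exposure: 6 + 4 + 7 + 1 + 5 + 6 + 6 + 6 + 3 + 6 = 50 weeks.
After the second batch: Gamma(37 + 385, 22 + 50) = Gamma(422, 72).
Predictive mean over a 5-week window = T·E[λ|data] = 5·422/72 = 1055/36.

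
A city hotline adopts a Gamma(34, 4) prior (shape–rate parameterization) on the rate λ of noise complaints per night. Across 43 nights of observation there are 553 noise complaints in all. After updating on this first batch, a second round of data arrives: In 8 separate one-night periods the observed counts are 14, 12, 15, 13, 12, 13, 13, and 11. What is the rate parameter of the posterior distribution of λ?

Total count 553 over total exposure 43 nights.
After the first batch: Gamma(34 + 553, 4 + 43) = Gamma(587, 47).
Total count: 14 + 12 + 15 + 13 + 12 + 13 + 13 + 11 = 103.
Total exposure: 8 nights.
After the second batch: Gamma(587 + 103, 47 + 8) = Gamma(690, 55).

55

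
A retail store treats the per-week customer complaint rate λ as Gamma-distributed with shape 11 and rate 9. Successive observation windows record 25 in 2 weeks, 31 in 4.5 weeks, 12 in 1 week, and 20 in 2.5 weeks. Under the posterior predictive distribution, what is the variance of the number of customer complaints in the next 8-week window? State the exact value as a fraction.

Total count: 25 + 31 + 12 + 20 = 88.
Total exposure: 2 + 4.5 + 1 + 2.5 = 10 weeks.
Posterior: α' = 11 + 88 = 99, β' = 9 + 10 = 19.
The posterior predictive for a window of length T is Negative Binomial with variance T·α'·(β'+T)/β'² = 8·99·27/361 = 21384/361.

21384/361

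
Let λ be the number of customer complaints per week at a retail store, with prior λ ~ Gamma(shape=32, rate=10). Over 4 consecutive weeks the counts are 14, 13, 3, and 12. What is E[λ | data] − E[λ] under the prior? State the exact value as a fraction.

Total count: 14 + 13 + 3 + 12 = 42.
Total exposure: 4 weeks.
By Gamma–Poisson conjugacy, the posterior is Gamma(α + Σx, β + Σt) = Gamma(32 + 42, 10 + 4) = Gamma(74, 14).
Posterior mean = 74/14 = 37/7; prior mean = 32/10 = 16/5. Difference = 37/7 − 16/5 = 73/35.

73/35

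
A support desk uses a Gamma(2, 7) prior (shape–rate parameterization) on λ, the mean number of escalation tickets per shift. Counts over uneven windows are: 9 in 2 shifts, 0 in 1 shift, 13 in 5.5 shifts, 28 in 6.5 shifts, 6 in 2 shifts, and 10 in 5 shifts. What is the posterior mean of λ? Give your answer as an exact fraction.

68/29

Total count: 9 + 0 + 13 + 28 + 6 + 10 = 66.
Total exposure: 2 + 1 + 5.5 + 6.5 + 2 + 5 = 22 shifts.
Gamma(α, β) with Poisson data over total exposure Σt gives posterior Gamma(α+Σx, β+Σt) = Gamma(68, 29).
Posterior mean = α'/β' = 68/29.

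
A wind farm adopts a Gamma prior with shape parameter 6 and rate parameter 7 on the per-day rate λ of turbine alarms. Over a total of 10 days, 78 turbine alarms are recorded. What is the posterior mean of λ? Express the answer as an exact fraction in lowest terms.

84/17

Total count 78 over total exposure 10 days.
Gamma(α, β) with Poisson data over total exposure Σt gives posterior Gamma(α+Σx, β+Σt) = Gamma(84, 17).
Posterior mean = α'/β' = 84/17.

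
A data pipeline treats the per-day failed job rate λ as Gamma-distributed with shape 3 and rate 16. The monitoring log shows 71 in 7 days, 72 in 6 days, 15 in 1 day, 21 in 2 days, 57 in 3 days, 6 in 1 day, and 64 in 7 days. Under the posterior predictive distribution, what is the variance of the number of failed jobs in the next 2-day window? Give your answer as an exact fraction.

Total count: 71 + 72 + 15 + 21 + 57 + 6 + 64 = 306.
Total exposure: 7 + 6 + 1 + 2 + 3 + 1 + 7 = 27 days.
Conjugate update: add total count to the shape and total exposure to the rate, giving Gamma(309, 43).
The posterior predictive for a window of length T is Negative Binomial with variance T·α'·(β'+T)/β'² = 2·309·45/1849 = 27810/1849.

27810/1849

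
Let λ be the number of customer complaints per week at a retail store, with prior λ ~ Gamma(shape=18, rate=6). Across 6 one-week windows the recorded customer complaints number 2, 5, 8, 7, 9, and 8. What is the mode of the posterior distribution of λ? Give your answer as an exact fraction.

14/3

Total count: 2 + 5 + 8 + 7 + 9 + 8 = 39.
Total exposure: 6 weeks.
Posterior: α' = 18 + 39 = 57, β' = 6 + 6 = 12.
Posterior mode = (α'−1)/β' = 56/12 = 14/3.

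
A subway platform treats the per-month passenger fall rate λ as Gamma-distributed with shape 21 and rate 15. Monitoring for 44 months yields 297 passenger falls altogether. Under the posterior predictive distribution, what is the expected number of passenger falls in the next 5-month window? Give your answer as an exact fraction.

Total count 297 over total exposure 44 months.
Posterior: α' = 21 + 297 = 318, β' = 15 + 44 = 59.
Predictive mean over a 5-month window = T·E[λ|data] = 5·318/59 = 1590/59.

1590/59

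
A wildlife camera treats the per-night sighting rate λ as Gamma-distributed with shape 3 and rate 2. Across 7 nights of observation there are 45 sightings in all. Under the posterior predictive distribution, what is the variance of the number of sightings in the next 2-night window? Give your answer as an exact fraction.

352/27

Total count 45 over total exposure 7 nights.
Conjugate update: add total count to the shape and total exposure to the rate, giving Gamma(48, 9).
The posterior predictive for a window of length T is Negative Binomial with variance T·α'·(β'+T)/β'² = 2·48·11/81 = 352/27.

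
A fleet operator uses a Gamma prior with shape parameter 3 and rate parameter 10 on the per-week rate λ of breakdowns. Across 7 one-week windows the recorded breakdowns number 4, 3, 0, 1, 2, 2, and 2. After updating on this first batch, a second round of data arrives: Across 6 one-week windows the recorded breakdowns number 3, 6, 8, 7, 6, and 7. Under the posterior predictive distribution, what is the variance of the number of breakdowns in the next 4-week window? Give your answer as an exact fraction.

Total count: 4 + 3 + 0 + 1 + 2 + 2 + 2 = 14.
Total exposure: 7 weeks.
After the first batch: Gamma(3 + 14, 10 + 7) = Gamma(17, 17).
Total count: 3 + 6 + 8 + 7 + 6 + 7 = 37.
Total exposure: 6 weeks.
After the second batch: Gamma(17 + 37, 17 + 6) = Gamma(54, 23).
The posterior predictive for a window of length T is Negative Binomial with variance T·α'·(β'+T)/β'² = 4·54·27/529 = 5832/529.

5832/529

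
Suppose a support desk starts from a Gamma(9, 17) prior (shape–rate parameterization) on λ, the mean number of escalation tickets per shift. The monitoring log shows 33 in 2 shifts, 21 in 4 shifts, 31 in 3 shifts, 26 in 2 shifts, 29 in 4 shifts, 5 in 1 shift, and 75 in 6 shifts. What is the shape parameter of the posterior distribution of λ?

Total count: 33 + 21 + 31 + 26 + 29 + 5 + 75 = 220.
Total exposure: 2 + 4 + 3 + 2 + 4 + 1 + 6 = 22 shifts.
By Gamma–Poisson conjugacy, the posterior is Gamma(α + Σx, β + Σt) = Gamma(9 + 220, 17 + 22) = Gamma(229, 39).

229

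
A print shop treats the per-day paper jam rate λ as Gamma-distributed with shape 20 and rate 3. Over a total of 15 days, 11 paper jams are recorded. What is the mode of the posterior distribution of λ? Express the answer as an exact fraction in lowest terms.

5/3

Total count 11 over total exposure 15 days.
Conjugate update: add total count to the shape and total exposure to the rate, giving Gamma(31, 18).
Posterior mode = (α'−1)/β' = 30/18 = 5/3.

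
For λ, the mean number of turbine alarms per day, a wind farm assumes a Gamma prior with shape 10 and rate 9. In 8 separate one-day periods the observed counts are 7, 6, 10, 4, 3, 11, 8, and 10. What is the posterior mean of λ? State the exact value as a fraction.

69/17

Total count: 7 + 6 + 10 + 4 + 3 + 11 + 8 + 10 = 59.
Total exposure: 8 days.
By Gamma–Poisson conjugacy, the posterior is Gamma(α + Σx, β + Σt) = Gamma(10 + 59, 9 + 8) = Gamma(69, 17).
Posterior mean = α'/β' = 69/17.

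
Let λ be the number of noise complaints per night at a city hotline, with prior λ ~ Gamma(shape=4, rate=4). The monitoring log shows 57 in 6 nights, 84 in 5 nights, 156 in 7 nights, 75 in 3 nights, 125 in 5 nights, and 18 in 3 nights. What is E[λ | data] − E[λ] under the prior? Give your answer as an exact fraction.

Total count: 57 + 84 + 156 + 75 + 125 + 18 = 515.
Total exposure: 6 + 5 + 7 + 3 + 5 + 3 = 29 nights.
By Gamma–Poisson conjugacy, the posterior is Gamma(α + Σx, β + Σt) = Gamma(4 + 515, 4 + 29) = Gamma(519, 33).
Posterior mean = 519/33 = 173/11; prior mean = 4/4 = 1. Difference = 173/11 − 1 = 162/11.

162/11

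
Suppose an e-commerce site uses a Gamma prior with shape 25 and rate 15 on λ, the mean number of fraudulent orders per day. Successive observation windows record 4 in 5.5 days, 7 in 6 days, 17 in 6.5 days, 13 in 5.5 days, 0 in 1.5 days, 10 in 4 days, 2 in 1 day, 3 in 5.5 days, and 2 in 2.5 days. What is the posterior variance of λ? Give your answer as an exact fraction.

83/2809

Total count: 4 + 7 + 17 + 13 + 0 + 10 + 2 + 3 + 2 = 58.
Total exposure: 5.5 + 6 + 6.5 + 5.5 + 1.5 + 4 + 1 + 5.5 + 2.5 = 38 days.
Posterior: α' = 25 + 58 = 83, β' = 15 + 38 = 53.
Posterior variance = α'/β'² = 83/2809.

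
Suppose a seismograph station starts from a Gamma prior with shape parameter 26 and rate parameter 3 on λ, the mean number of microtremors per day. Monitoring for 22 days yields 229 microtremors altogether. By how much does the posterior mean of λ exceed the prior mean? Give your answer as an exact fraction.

Total count 229 over total exposure 22 days.
Posterior: α' = 26 + 229 = 255, β' = 3 + 22 = 25.
Posterior mean = 255/25 = 51/5; prior mean = 26/3 = 26/3. Difference = 51/5 − 26/3 = 23/15.

23/15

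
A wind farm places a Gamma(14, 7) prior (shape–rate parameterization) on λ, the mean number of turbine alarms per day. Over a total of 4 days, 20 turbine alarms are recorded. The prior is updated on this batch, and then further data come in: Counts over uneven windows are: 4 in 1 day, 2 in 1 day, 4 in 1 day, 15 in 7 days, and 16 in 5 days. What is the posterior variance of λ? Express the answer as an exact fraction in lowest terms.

75/676

Total count 20 over total exposure 4 days.
After the first batch: Gamma(14 + 20, 7 + 4) = Gamma(34, 11).
Total count: 4 + 2 + 4 + 15 + 16 = 41.
Total exposure: 1 + 1 + 1 + 7 + 5 = 15 days.
After the second batch: Gamma(34 + 41, 11 + 15) = Gamma(75, 26).
Posterior variance = α'/β'² = 75/676.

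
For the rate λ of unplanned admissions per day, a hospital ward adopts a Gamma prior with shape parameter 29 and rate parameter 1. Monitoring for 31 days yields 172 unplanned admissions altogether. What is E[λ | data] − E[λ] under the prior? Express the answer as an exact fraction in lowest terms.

-727/32

Total count 172 over total exposure 31 days.
Posterior: α' = 29 + 172 = 201, β' = 1 + 31 = 32.
Posterior mean = 201/32 = 201/32; prior mean = 29/1 = 29. Difference = 201/32 − 29 = -727/32.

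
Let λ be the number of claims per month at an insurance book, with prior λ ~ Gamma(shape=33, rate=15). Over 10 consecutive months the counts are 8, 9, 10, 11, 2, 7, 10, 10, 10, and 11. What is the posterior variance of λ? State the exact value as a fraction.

121/625

Total count: 8 + 9 + 10 + 11 + 2 + 7 + 10 + 10 + 10 + 11 = 88.
Total exposure: 10 months.
By Gamma–Poisson conjugacy, the posterior is Gamma(α + Σx, β + Σt) = Gamma(33 + 88, 15 + 10) = Gamma(121, 25).
Posterior variance = α'/β'² = 121/625.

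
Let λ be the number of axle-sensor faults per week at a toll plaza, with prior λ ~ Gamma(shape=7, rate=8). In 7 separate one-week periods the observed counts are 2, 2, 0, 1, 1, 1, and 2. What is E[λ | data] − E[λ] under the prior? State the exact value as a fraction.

23/120

Total count: 2 + 2 + 0 + 1 + 1 + 1 + 2 = 9.
Total exposure: 7 weeks.
Posterior: α' = 7 + 9 = 16, β' = 8 + 7 = 15.
Posterior mean = 16/15 = 16/15; prior mean = 7/8 = 7/8. Difference = 16/15 − 7/8 = 23/120.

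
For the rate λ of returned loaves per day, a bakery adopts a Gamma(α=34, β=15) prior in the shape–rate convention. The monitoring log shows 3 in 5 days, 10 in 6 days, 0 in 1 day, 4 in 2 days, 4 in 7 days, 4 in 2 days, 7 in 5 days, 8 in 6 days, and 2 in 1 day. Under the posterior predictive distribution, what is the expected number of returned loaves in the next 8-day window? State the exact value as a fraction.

Total count: 3 + 10 + 0 + 4 + 4 + 4 + 7 + 8 + 2 = 42.
Total exposure: 5 + 6 + 1 + 2 + 7 + 2 + 5 + 6 + 1 = 35 days.
By Gamma–Poisson conjugacy, the posterior is Gamma(α + Σx, β + Σt) = Gamma(34 + 42, 15 + 35) = Gamma(76, 50).
Predictive mean over an 8-day window = T·E[λ|data] = 8·76/50 = 304/25.

304/25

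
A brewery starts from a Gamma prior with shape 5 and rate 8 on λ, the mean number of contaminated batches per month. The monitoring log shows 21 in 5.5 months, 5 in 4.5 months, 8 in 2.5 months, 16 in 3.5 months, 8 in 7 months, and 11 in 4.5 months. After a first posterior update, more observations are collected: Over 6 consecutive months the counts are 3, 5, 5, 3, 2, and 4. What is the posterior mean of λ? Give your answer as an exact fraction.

Total count: 21 + 5 + 8 + 16 + 8 + 11 = 69.
Total exposure: 5.5 + 4.5 + 2.5 + 3.5 + 7 + 4.5 = 27.5 months.
After the first batch: Gamma(5 + 69, 8 + 27.5) = Gamma(74, 71/2).
Total count: 3 + 5 + 5 + 3 + 2 + 4 = 22.
Total exposure: 6 months.
After the second batch: Gamma(74 + 22, 71/2 + 6) = Gamma(96, 83/2).
Posterior mean = α'/β' = 96/(83/2) = 192/83.

192/83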